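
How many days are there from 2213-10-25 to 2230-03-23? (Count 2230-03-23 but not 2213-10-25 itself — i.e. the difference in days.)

Oct 25, 2213 → Oct 25, 2214: 365 days.
Oct 25, 2214 → Oct 25, 2215: 365 days.
Oct 25, 2215 → Oct 25, 2216: 366 days (Feb 29, 2216 is in that span).
Oct 25, 2216 → Oct 25, 2217: 365 days.
Oct 25, 2217 → Oct 25, 2218: 365 days.
Oct 25, 2218 → Oct 25, 2219: 365 days.
Oct 25, 2219 → Oct 25, 2220: 366 days (Feb 29, 2220 is in that span).
Oct 25, 2220 → Oct 25, 2221: 365 days.
Oct 25, 2221 → Oct 25, 2222: 365 days.
Oct 25, 2222 → Oct 25, 2223: 365 days.
Oct 25, 2223 → Oct 25, 2224: 366 days (Feb 29, 2224 is in that span).
Oct 25, 2224 → Oct 25, 2225: 365 days.
Oct 25, 2225 → Oct 25, 2226: 365 days.
Oct 25, 2226 → Oct 25, 2227: 365 days.
Oct 25, 2227 → Oct 25, 2228: 366 days (Feb 29, 2228 is in that span).
Oct 25, 2228 → Oct 25, 2229: 365 days.
Oct 25, 2229 → Nov 25, 2229: 31 days (October has 31).
Nov 25, 2229 → Dec 25, 2229: 30 days (November has 30).
Dec 25, 2229 → Jan 25, 2230: 31 days (December has 31).
Jan 25, 2230 → Feb 25, 2230: 31 days (January has 31).
Feb 25, 2230 → Mar 23, 2230: 26 days.
Total: 5993 days.

5993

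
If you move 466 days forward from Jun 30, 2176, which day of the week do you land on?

Thursday

Jun 30, 2176 is a Sunday.
466 mod 7 = 4, so 466 days after a Sunday is Sunday + 4 = Thursday.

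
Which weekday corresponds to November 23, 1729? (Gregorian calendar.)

Doomsday rule: the anchor day for the 1700s is Sunday. For year 29: 29÷12 = 2 r 5, and 5÷4 = 1, so 2+5+1 = 8.
Sunday + 8 ≡ Monday — that's 1729's doomsday.
In November the doomsday date is Nov 7.
Nov 23 is 16 days after Nov 7; 16 mod 7 = 2, so Monday + 2 = Wednesday.

Wednesday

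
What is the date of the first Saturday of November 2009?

November 1, 2009 is a Sunday.
The first Saturday is therefore November 7 (6 days later).

November 7, 2009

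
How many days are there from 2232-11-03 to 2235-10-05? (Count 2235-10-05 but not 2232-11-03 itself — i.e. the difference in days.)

1066

Nov 3, 2232 → Nov 3, 2233: 365 days.
Nov 3, 2233 → Nov 3, 2234: 365 days.
Nov 3, 2234 → Dec 3, 2234: 30 days (November has 30).
Dec 3, 2234 → Jan 3, 2235: 31 days (December has 31).
Jan 3, 2235 → Feb 3, 2235: 31 days (January has 31).
Feb 3, 2235 → Mar 3, 2235: 28 days (February has 28).
Mar 3, 2235 → Apr 3, 2235: 31 days (March has 31).
Apr 3, 2235 → May 3, 2235: 30 days (April has 30).
May 3, 2235 → Jun 3, 2235: 31 days (May has 31).
Jun 3, 2235 → Jul 3, 2235: 30 days (June has 30).
Jul 3, 2235 → Aug 3, 2235: 31 days (July has 31).
Aug 3, 2235 → Sep 3, 2235: 31 days (August has 31).
Sep 3, 2235 → Oct 3, 2235: 30 days (September has 30).
Oct 3, 2235 → Oct 5, 2235: 2 days.
Total: 1066 days.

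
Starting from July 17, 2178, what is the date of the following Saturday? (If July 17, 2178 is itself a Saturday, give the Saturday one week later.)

Jul 17, 2178 is a Friday.
From Friday to the next Saturday is 1 day.
Jul 17, 2178 + 1 = Jul 18, 2178.

July 18, 2178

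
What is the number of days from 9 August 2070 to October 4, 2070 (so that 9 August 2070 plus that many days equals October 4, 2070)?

Aug 9, 2070 → Sep 9, 2070: 31 days (August has 31).
Sep 9, 2070 → Oct 4, 2070: 25 days.
Total: 56 days.

56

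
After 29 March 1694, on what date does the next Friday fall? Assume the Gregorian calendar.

Mar 29, 1694 is a Monday.
From Monday to the next Friday is 4 days.
Mar 29, 1694 + 4 = Apr 2, 1694.

April 2, 1694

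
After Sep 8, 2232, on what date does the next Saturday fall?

September 15, 2232

Sep 8, 2232 is a Saturday.
From Saturday to the next Saturday is 7 days.
Sep 8, 2232 + 7 = Sep 15, 2232.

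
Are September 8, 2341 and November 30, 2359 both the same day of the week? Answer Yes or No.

From Sep 8, 2341 to Nov 30, 2359 is 6657 days.
6657 mod 7 = 0, so they are the same weekday.
(Sep 8, 2341 is a Monday; Nov 30, 2359 is a Monday.)

Yes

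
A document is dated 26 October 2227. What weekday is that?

Doomsday rule: the anchor day for the 2200s is Friday. For year 27: 27÷12 = 2 r 3, and 3÷4 = 0, so 2+3+0 = 5.
Friday + 5 ≡ Wednesday — that's 2227's doomsday.
In October the doomsday date is Oct 10.
Oct 26 is 16 days after Oct 10; 16 mod 7 = 2, so Wednesday + 2 = Friday.

Friday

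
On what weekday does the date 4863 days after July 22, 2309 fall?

Jul 22, 2309 is a Thursday.
4863 mod 7 = 5, so 4863 days after a Thursday is Thursday + 5 = Tuesday.

Tuesday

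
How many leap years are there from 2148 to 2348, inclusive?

49

Multiples of 4 in [2148,2348]: 51.
Of those, multiples of 100: 2 (not leap unless ÷400).
Multiples of 400: 0.
Leap years = 51 − 2 + 0 = 49.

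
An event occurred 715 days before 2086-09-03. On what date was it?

September 18, 2084

−365 (one year) → Sep 3, 2085 (350 left).
−3 → Aug 31, 2085 (end of Aug, 31 days; 347 left).
−31 → Jul 31, 2085 (end of Jul, 31 days; 316 left).
−31 → Jun 30, 2085 (end of Jun, 30 days; 285 left).
−30 → May 31, 2085 (end of May, 31 days; 255 left).
−31 → Apr 30, 2085 (end of Apr, 30 days; 224 left).
−30 → Mar 31, 2085 (end of Mar, 31 days; 194 left).
−31 → Feb 28, 2085 (end of Feb, 28 days; 163 left).
−28 → Jan 31, 2085 (end of Jan, 31 days; 135 left).
−31 → Dec 31, 2084 (end of Dec, 31 days; 104 left).
−31 → Nov 30, 2084 (end of Nov, 30 days; 73 left).
−30 → Oct 31, 2084 (end of Oct, 31 days; 43 left).
−31 → Sep 30, 2084 (end of Sep, 30 days; 12 left).
−12 → Sep 18, 2084.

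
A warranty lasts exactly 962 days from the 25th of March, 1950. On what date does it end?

November 11, 1952

+365 (one year) → Mar 25, 1951 (597 left).
+366 (one year; includes Feb 29, 1952) → Mar 25, 1952 (231 left).
Mar has 31 days: +7 → Apr 1, 1952 (224 left).
Apr has 30 days: +30 → May 1, 1952 (194 left).
May has 31 days: +31 → Jun 1, 1952 (163 left).
Jun has 30 days: +30 → Jul 1, 1952 (133 left).
Jul has 31 days: +31 → Aug 1, 1952 (102 left).
Aug has 31 days: +31 → Sep 1, 1952 (71 left).
Sep has 30 days: +30 → Oct 1, 1952 (41 left).
Oct has 31 days: +31 → Nov 1, 1952 (10 left).
+10 → Nov 11, 1952.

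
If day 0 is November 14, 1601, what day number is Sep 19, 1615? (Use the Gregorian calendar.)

5057

Nov 14, 1601 → Nov 14, 1602: 365 days.
Nov 14, 1602 → Nov 14, 1603: 365 days.
Nov 14, 1603 → Nov 14, 1604: 366 days (Feb 29, 1604 is in that span).
Nov 14, 1604 → Nov 14, 1605: 365 days.
Nov 14, 1605 → Nov 14, 1606: 365 days.
Nov 14, 1606 → Nov 14, 1607: 365 days.
Nov 14, 1607 → Nov 14, 1608: 366 days (Feb 29, 1608 is in that span).
Nov 14, 1608 → Nov 14, 1609: 365 days.
Nov 14, 1609 → Nov 14, 1610: 365 days.
Nov 14, 1610 → Nov 14, 1611: 365 days.
Nov 14, 1611 → Nov 14, 1612: 366 days (Feb 29, 1612 is in that span).
Nov 14, 1612 → Nov 14, 1613: 365 days.
Nov 14, 1613 → Nov 14, 1614: 365 days.
Nov 14, 1614 → Dec 14, 1614: 30 days (November has 30).
Dec 14, 1614 → Jan 14, 1615: 31 days (December has 31).
Jan 14, 1615 → Feb 14, 1615: 31 days (January has 31).
Feb 14, 1615 → Mar 14, 1615: 28 days (February has 28).
Mar 14, 1615 → Apr 14, 1615: 31 days (March has 31).
Apr 14, 1615 → May 14, 1615: 30 days (April has 30).
May 14, 1615 → Jun 14, 1615: 31 days (May has 31).
Jun 14, 1615 → Jul 14, 1615: 30 days (June has 30).
Jul 14, 1615 → Aug 14, 1615: 31 days (July has 31).
Aug 14, 1615 → Sep 14, 1615: 31 days (August has 31).
Sep 14, 1615 → Sep 19, 1615: 5 days.
Total: 5057 days.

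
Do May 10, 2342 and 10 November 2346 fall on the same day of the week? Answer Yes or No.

Yes

From May 10, 2342 to Nov 10, 2346 is 1645 days.
1645 mod 7 = 0, so they are the same weekday.
(May 10, 2342 is a Sunday; Nov 10, 2346 is a Sunday.)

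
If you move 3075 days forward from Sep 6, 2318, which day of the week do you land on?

First find the weekday of Sep 6, 2318. Doomsday rule: the anchor day for the 2300s is Wednesday. For year 18: 18÷12 = 1 r 6, and 6÷4 = 1, so 1+6+1 = 8.
Wednesday + 8 ≡ Thursday — that's 2318's doomsday.
In September the doomsday date is Sep 5.
Sep 6 is 1 day after Sep 5; 1 mod 7 = 1, so Thursday + 1 = Friday.
3075 mod 7 = 2, so 3075 days after a Friday is Friday + 2 = Sunday.

Sunday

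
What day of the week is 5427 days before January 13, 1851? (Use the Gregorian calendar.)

Saturday

Jan 13, 1851 is a Monday.
5427 mod 7 = 2, so 5427 days before a Monday is Monday − 2 = Saturday.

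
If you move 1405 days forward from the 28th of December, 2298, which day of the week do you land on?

Monday

Dec 28, 2298 is a Wednesday.
1405 mod 7 = 5, so 1405 days after a Wednesday is Wednesday + 5 = Monday.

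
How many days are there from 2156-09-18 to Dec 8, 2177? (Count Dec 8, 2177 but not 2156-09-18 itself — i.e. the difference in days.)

7751

Sep 18, 2156 → Sep 18, 2157: 365 days.
Sep 18, 2157 → Sep 18, 2158: 365 days.
Sep 18, 2158 → Sep 18, 2159: 365 days.
Sep 18, 2159 → Sep 18, 2160: 366 days (Feb 29, 2160 is in that span).
Sep 18, 2160 → Sep 18, 2161: 365 days.
Sep 18, 2161 → Sep 18, 2162: 365 days.
Sep 18, 2162 → Sep 18, 2163: 365 days.
Sep 18, 2163 → Sep 18, 2164: 366 days (Feb 29, 2164 is in that span).
Sep 18, 2164 → Sep 18, 2165: 365 days.
Sep 18, 2165 → Sep 18, 2166: 365 days.
Sep 18, 2166 → Sep 18, 2167: 365 days.
Sep 18, 2167 → Sep 18, 2168: 366 days (Feb 29, 2168 is in that span).
Sep 18, 2168 → Sep 18, 2169: 365 days.
Sep 18, 2169 → Sep 18, 2170: 365 days.
Sep 18, 2170 → Sep 18, 2171: 365 days.
Sep 18, 2171 → Sep 18, 2172: 366 days (Feb 29, 2172 is in that span).
Sep 18, 2172 → Sep 18, 2173: 365 days.
Sep 18, 2173 → Sep 18, 2174: 365 days.
Sep 18, 2174 → Sep 18, 2175: 365 days.
Sep 18, 2175 → Sep 18, 2176: 366 days (Feb 29, 2176 is in that span).
Sep 18, 2176 → Sep 18, 2177: 365 days.
Sep 18, 2177 → Oct 18, 2177: 30 days (September has 30).
Oct 18, 2177 → Nov 18, 2177: 31 days (October has 31).
Nov 18, 2177 → Dec 8, 2177: 20 days.
Total: 7751 days.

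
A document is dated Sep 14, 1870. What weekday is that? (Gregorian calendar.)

Wednesday

Doomsday rule: the anchor day for the 1800s is Friday. For year 70: 70÷12 = 5 r 10, and 10÷4 = 2, so 5+10+2 = 17.
Friday + 17 ≡ Monday — that's 1870's doomsday.
In September the doomsday date is Sep 5.
Sep 14 is 9 days after Sep 5; 9 mod 7 = 2, so Monday + 2 = Wednesday.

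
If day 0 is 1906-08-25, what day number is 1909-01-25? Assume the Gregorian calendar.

Aug 25, 1906 → Aug 25, 1907: 365 days.
Aug 25, 1907 → Aug 25, 1908: 366 days (Feb 29, 1908 is in that span).
Aug 25, 1908 → Sep 25, 1908: 31 days (August has 31).
Sep 25, 1908 → Oct 25, 1908: 30 days (September has 30).
Oct 25, 1908 → Nov 25, 1908: 31 days (October has 31).
Nov 25, 1908 → Dec 25, 1908: 30 days (November has 30).
Dec 25, 1908 → Jan 25, 1909: 31 days.
Total: 884 days.

884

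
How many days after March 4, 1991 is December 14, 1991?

Mar 4, 1991 → Apr 4, 1991: 31 days (March has 31).
Apr 4, 1991 → May 4, 1991: 30 days (April has 30).
May 4, 1991 → Jun 4, 1991: 31 days (May has 31).
Jun 4, 1991 → Jul 4, 1991: 30 days (June has 30).
Jul 4, 1991 → Aug 4, 1991: 31 days (July has 31).
Aug 4, 1991 → Sep 4, 1991: 31 days (August has 31).
Sep 4, 1991 → Oct 4, 1991: 30 days (September has 30).
Oct 4, 1991 → Nov 4, 1991: 31 days (October has 31).
Nov 4, 1991 → Dec 4, 1991: 30 days (November has 30).
Dec 4, 1991 → Dec 14, 1991: 10 days.
Total: 285 days.

285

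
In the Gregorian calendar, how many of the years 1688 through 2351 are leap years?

160

Multiples of 4 in [1688,2351]: 166.
Of those, multiples of 100: 7 (not leap unless ÷400).
Multiples of 400: 1.
Leap years = 166 − 7 + 1 = 160.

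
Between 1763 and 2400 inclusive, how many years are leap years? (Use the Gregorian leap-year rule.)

Multiples of 4 in [1763,2400]: 160.
Of those, multiples of 100: 7 (not leap unless ÷400).
Multiples of 400: 2.
Leap years = 160 − 7 + 2 = 155.

155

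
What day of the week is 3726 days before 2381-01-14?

First find the weekday of Jan 14, 2381. Doomsday rule: the anchor day for the 2300s is Wednesday. For year 81: 81÷12 = 6 r 9, and 9÷4 = 2, so 6+9+2 = 17.
Wednesday + 17 ≡ Saturday — that's 2381's doomsday.
In January the doomsday date is Jan 3 (2381 is not a leap year).
Jan 14 is 11 days after Jan 3; 11 mod 7 = 4, so Saturday + 4 = Wednesday.
3726 mod 7 = 2, so 3726 days before a Wednesday is Wednesday − 2 = Monday.

Monday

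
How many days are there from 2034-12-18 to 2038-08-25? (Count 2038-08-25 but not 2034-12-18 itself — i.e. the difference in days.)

Dec 18, 2034 → Dec 18, 2035: 365 days.
Dec 18, 2035 → Dec 18, 2036: 366 days (Feb 29, 2036 is in that span).
Dec 18, 2036 → Dec 18, 2037: 365 days.
Dec 18, 2037 → Jan 18, 2038: 31 days (December has 31).
Jan 18, 2038 → Feb 18, 2038: 31 days (January has 31).
Feb 18, 2038 → Mar 18, 2038: 28 days (February has 28).
Mar 18, 2038 → Apr 18, 2038: 31 days (March has 31).
Apr 18, 2038 → May 18, 2038: 30 days (April has 30).
May 18, 2038 → Jun 18, 2038: 31 days (May has 31).
Jun 18, 2038 → Jul 18, 2038: 30 days (June has 30).
Jul 18, 2038 → Aug 18, 2038: 31 days (July has 31).
Aug 18, 2038 → Aug 25, 2038: 7 days.
Total: 1346 days.

1346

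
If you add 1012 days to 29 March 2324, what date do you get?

+365 (one year) → Mar 29, 2325 (647 left).
+365 (one year) → Mar 29, 2326 (282 left).
Mar has 31 days: +3 → Apr 1, 2326 (279 left).
Apr has 30 days: +30 → May 1, 2326 (249 left).
May has 31 days: +31 → Jun 1, 2326 (218 left).
Jun has 30 days: +30 → Jul 1, 2326 (188 left).
Jul has 31 days: +31 → Aug 1, 2326 (157 left).
Aug has 31 days: +31 → Sep 1, 2326 (126 left).
Sep has 30 days: +30 → Oct 1, 2326 (96 left).
Oct has 31 days: +31 → Nov 1, 2326 (65 left).
Nov has 30 days: +30 → Dec 1, 2326 (35 left).
Dec has 31 days: +31 → Jan 1, 2327 (4 left).
+4 → Jan 5, 2327.

January 5, 2327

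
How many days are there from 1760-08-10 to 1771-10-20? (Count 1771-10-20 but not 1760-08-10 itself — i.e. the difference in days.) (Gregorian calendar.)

4088

Aug 10, 1760 → Aug 10, 1761: 365 days.
Aug 10, 1761 → Aug 10, 1762: 365 days.
Aug 10, 1762 → Aug 10, 1763: 365 days.
Aug 10, 1763 → Aug 10, 1764: 366 days (Feb 29, 1764 is in that span).
Aug 10, 1764 → Aug 10, 1765: 365 days.
Aug 10, 1765 → Aug 10, 1766: 365 days.
Aug 10, 1766 → Aug 10, 1767: 365 days.
Aug 10, 1767 → Aug 10, 1768: 366 days (Feb 29, 1768 is in that span).
Aug 10, 1768 → Aug 10, 1769: 365 days.
Aug 10, 1769 → Aug 10, 1770: 365 days.
Aug 10, 1770 → Aug 10, 1771: 365 days.
Aug 10, 1771 → Sep 10, 1771: 31 days (August has 31).
Sep 10, 1771 → Oct 10, 1771: 30 days (September has 30).
Oct 10, 1771 → Oct 20, 1771: 10 days.
Total: 4088 days.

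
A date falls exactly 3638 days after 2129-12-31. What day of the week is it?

Dec 31, 2129 is a Saturday.
3638 mod 7 = 5, so 3638 days after a Saturday is Saturday + 5 = Thursday.

Thursday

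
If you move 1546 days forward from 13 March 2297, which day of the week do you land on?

Mar 13, 2297 is a Saturday.
1546 mod 7 = 6, so 1546 days after a Saturday is Saturday + 6 = Friday.

Friday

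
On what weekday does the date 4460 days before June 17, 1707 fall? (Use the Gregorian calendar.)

Thursday

Jun 17, 1707 is a Friday.
4460 mod 7 = 1, so 4460 days before a Friday is Friday − 1 = Thursday.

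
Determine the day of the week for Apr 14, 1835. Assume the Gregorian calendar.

Doomsday rule: the anchor day for the 1800s is Friday. For year 35: 35÷12 = 2 r 11, and 11÷4 = 2, so 2+11+2 = 15.
Friday + 15 ≡ Saturday — that's 1835's doomsday.
In April the doomsday date is Apr 4.
Apr 14 is 10 days after Apr 4; 10 mod 7 = 3, so Saturday + 3 = Tuesday.

Tuesday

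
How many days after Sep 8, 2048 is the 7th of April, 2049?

Sep 8, 2048 → Oct 8, 2048: 30 days (September has 30).
Oct 8, 2048 → Nov 8, 2048: 31 days (October has 31).
Nov 8, 2048 → Dec 8, 2048: 30 days (November has 30).
Dec 8, 2048 → Jan 8, 2049: 31 days (December has 31).
Jan 8, 2049 → Feb 8, 2049: 31 days (January has 31).
Feb 8, 2049 → Mar 8, 2049: 28 days (February has 28).
Mar 8, 2049 → Apr 7, 2049: 30 days.
Total: 211 days.

211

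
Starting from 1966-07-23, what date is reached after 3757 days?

November 4, 1976

+365 (one year) → Jul 23, 1967 (3392 left).
+366 (one year; includes Feb 29, 1968) → Jul 23, 1968 (3026 left).
+365 (one year) → Jul 23, 1969 (2661 left).
+365 (one year) → Jul 23, 1970 (2296 left).
+365 (one year) → Jul 23, 1971 (1931 left).
+366 (one year; includes Feb 29, 1972) → Jul 23, 1972 (1565 left).
+365 (one year) → Jul 23, 1973 (1200 left).
+365 (one year) → Jul 23, 1974 (835 left).
+365 (one year) → Jul 23, 1975 (470 left).
+366 (one year; includes Feb 29, 1976) → Jul 23, 1976 (104 left).
Jul has 31 days: +9 → Aug 1, 1976 (95 left).
Aug has 31 days: +31 → Sep 1, 1976 (64 left).
Sep has 30 days: +30 → Oct 1, 1976 (34 left).
Oct has 31 days: +31 → Nov 1, 1976 (3 left).
+3 → Nov 4, 1976.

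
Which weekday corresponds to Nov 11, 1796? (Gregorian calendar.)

Doomsday rule: the anchor day for the 1700s is Sunday. For year 96: 96÷12 = 8 r 0, and 0÷4 = 0, so 8+0+0 = 8.
Sunday + 8 ≡ Monday — that's 1796's doomsday.
In November the doomsday date is Nov 7.
Nov 11 is 4 days after Nov 7; 4 mod 7 = 4, so Monday + 4 = Friday.

Friday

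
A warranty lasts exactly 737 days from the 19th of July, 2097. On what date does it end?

+365 (one year) → Jul 19, 2098 (372 left).
Jul has 31 days: +13 → Aug 1, 2098 (359 left).
Aug has 31 days: +31 → Sep 1, 2098 (328 left).
Sep has 30 days: +30 → Oct 1, 2098 (298 left).
Oct has 31 days: +31 → Nov 1, 2098 (267 left).
Nov has 30 days: +30 → Dec 1, 2098 (237 left).
Dec has 31 days: +31 → Jan 1, 2099 (206 left).
Jan has 31 days: +31 → Feb 1, 2099 (175 left).
Feb has 28 days: +28 → Mar 1, 2099 (147 left).
Mar has 31 days: +31 → Apr 1, 2099 (116 left).
Apr has 30 days: +30 → May 1, 2099 (86 left).
May has 31 days: +31 → Jun 1, 2099 (55 left).
Jun has 30 days: +30 → Jul 1, 2099 (25 left).
+25 → Jul 26, 2099.

July 26, 2099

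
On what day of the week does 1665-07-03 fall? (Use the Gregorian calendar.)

Friday

Doomsday rule: the anchor day for the 1600s is Tuesday. For year 65: 65÷12 = 5 r 5, and 5÷4 = 1, so 5+5+1 = 11.
Tuesday + 11 ≡ Saturday — that's 1665's doomsday.
In July the doomsday date is Jul 11.
Jul 3 is 8 days before Jul 11; 8 mod 7 = 1, so Saturday − 1 = Friday.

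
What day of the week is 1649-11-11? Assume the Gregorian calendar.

Doomsday rule: the anchor day for the 1600s is Tuesday. For year 49: 49÷12 = 4 r 1, and 1÷4 = 0, so 4+1+0 = 5.
Tuesday + 5 ≡ Sunday — that's 1649's doomsday.
In November the doomsday date is Nov 7.
Nov 11 is 4 days after Nov 7; 4 mod 7 = 4, so Sunday + 4 = Thursday.

Thursday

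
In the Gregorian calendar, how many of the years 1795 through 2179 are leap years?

Multiples of 4 in [1795,2179]: 96.
Of those, multiples of 100: 4 (not leap unless ÷400).
Multiples of 400: 1.
Leap years = 96 − 4 + 1 = 93.

93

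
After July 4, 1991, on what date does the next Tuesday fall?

Jul 4, 1991 is a Thursday.
From Thursday to the next Tuesday is 5 days.
Jul 4, 1991 + 5 = Jul 9, 1991.

July 9, 1991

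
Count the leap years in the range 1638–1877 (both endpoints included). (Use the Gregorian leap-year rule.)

Multiples of 4 in [1638,1877]: 60.
Of those, multiples of 100: 2 (not leap unless ÷400).
Multiples of 400: 0.
Leap years = 60 − 2 + 0 = 58.

58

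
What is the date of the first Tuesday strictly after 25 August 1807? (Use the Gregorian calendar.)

September 1, 1807

Aug 25, 1807 is a Tuesday.
From Tuesday to the next Tuesday is 7 days.
Aug 25, 1807 + 7 = Sep 1, 1807.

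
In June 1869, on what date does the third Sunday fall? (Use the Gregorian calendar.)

June 1, 1869 is a Tuesday.
The first Sunday is therefore June 6 (5 days later).
The third Sunday is 6 + 2×7 = June 20.

June 20, 1869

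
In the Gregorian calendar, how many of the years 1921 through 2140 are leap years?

54

Multiples of 4 in [1921,2140]: 55.
Of those, multiples of 100: 2 (not leap unless ÷400).
Multiples of 400: 1.
Leap years = 55 − 2 + 1 = 54.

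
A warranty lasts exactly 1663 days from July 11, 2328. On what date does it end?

+365 (one year) → Jul 11, 2329 (1298 left).
+365 (one year) → Jul 11, 2330 (933 left).
+365 (one year) → Jul 11, 2331 (568 left).
+366 (one year; includes Feb 29, 2332) → Jul 11, 2332 (202 left).
Jul has 31 days: +21 → Aug 1, 2332 (181 left).
Aug has 31 days: +31 → Sep 1, 2332 (150 left).
Sep has 30 days: +30 → Oct 1, 2332 (120 left).
Oct has 31 days: +31 → Nov 1, 2332 (89 left).
Nov has 30 days: +30 → Dec 1, 2332 (59 left).
Dec has 31 days: +31 → Jan 1, 2333 (28 left).
+28 → Jan 29, 2333.

January 29, 2333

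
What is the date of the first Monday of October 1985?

October 7, 1985

October 1, 1985 is a Tuesday.
The first Monday is therefore October 7 (6 days later).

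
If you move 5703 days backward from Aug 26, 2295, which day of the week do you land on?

Wednesday

Aug 26, 2295 is a Monday.
5703 mod 7 = 5, so 5703 days before a Monday is Monday − 5 = Wednesday.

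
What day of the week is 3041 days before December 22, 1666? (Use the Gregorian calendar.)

Sunday

Dec 22, 1666 is a Wednesday.
3041 mod 7 = 3, so 3041 days before a Wednesday is Wednesday − 3 = Sunday.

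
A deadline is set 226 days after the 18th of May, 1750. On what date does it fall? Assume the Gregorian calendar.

December 30, 1750

May has 31 days: +14 → Jun 1, 1750 (212 left).
Jun has 30 days: +30 → Jul 1, 1750 (182 left).
Jul has 31 days: +31 → Aug 1, 1750 (151 left).
Aug has 31 days: +31 → Sep 1, 1750 (120 left).
Sep has 30 days: +30 → Oct 1, 1750 (90 left).
Oct has 31 days: +31 → Nov 1, 1750 (59 left).
Nov has 30 days: +30 → Dec 1, 1750 (29 left).
+29 → Dec 30, 1750.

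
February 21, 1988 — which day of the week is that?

Sunday

Doomsday rule: the anchor day for the 1900s is Wednesday. For year 88: 88÷12 = 7 r 4, and 4÷4 = 1, so 7+4+1 = 12.
Wednesday + 12 ≡ Monday — that's 1988's doomsday.
In February the doomsday date is Feb 29 (1988 is a leap year (divisible by 4)).
Feb 21 is 8 days before Feb 29; 8 mod 7 = 1, so Monday − 1 = Sunday.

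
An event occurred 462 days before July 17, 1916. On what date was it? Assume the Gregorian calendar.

−366 (one year; includes Feb 29, 1916) → Jul 17, 1915 (96 left).
−17 → Jun 30, 1915 (end of Jun, 30 days; 79 left).
−30 → May 31, 1915 (end of May, 31 days; 49 left).
−31 → Apr 30, 1915 (end of Apr, 30 days; 18 left).
−18 → Apr 12, 1915.

April 12, 1915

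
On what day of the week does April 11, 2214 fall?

Doomsday rule: the anchor day for the 2200s is Friday. For year 14: 14÷12 = 1 r 2, and 2÷4 = 0, so 1+2+0 = 3.
Friday + 3 ≡ Monday — that's 2214's doomsday.
In April the doomsday date is Apr 4.
Apr 11 is 7 days after Apr 4; 7 mod 7 = 0, so Monday + 0 = Monday.

Monday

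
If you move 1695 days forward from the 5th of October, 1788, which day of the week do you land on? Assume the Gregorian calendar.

Monday

Oct 5, 1788 is a Sunday.
1695 mod 7 = 1, so 1695 days after a Sunday is Sunday + 1 = Monday.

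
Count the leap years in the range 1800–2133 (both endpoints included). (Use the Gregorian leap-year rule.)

Multiples of 4 in [1800,2133]: 84.
Of those, multiples of 100: 4 (not leap unless ÷400).
Multiples of 400: 1.
Leap years = 84 − 4 + 1 = 81.

81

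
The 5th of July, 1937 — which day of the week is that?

Monday

January 1, 1937 is a Friday.
Jan 1, 1937 → Feb 1, 1937: 31 days (January has 31).
Feb 1, 1937 → Mar 1, 1937: 28 days (February has 28).
Mar 1, 1937 → Apr 1, 1937: 31 days (March has 31).
Apr 1, 1937 → May 1, 1937: 30 days (April has 30).
May 1, 1937 → Jun 1, 1937: 31 days (May has 31).
Jun 1, 1937 → Jul 1, 1937: 30 days (June has 30).
Jul 1, 1937 → Jul 5, 1937: 4 days.
Total: 185 days.
185 mod 7 = 3, so Friday + 3 = Monday.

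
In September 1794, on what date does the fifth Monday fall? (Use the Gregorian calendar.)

September 29, 1794

September 1, 1794 is a Monday.
The first Monday is therefore September 1 (same day).
The fifth Monday is 1 + 4×7 = September 29.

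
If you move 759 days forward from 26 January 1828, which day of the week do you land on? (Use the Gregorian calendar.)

Jan 26, 1828 is a Saturday.
759 mod 7 = 3, so 759 days after a Saturday is Saturday + 3 = Tuesday.

Tuesday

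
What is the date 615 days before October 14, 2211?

February 6, 2210

−365 (one year) → Oct 14, 2210 (250 left).
−14 → Sep 30, 2210 (end of Sep, 30 days; 236 left).
−30 → Aug 31, 2210 (end of Aug, 31 days; 206 left).
−31 → Jul 31, 2210 (end of Jul, 31 days; 175 left).
−31 → Jun 30, 2210 (end of Jun, 30 days; 144 left).
−30 → May 31, 2210 (end of May, 31 days; 114 left).
−31 → Apr 30, 2210 (end of Apr, 30 days; 83 left).
−30 → Mar 31, 2210 (end of Mar, 31 days; 53 left).
−31 → Feb 28, 2210 (end of Feb, 28 days; 22 left).
−22 → Feb 6, 2210.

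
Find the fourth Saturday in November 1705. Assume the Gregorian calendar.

November 28, 1705

November 1, 1705 is a Sunday.
The first Saturday is therefore November 7 (6 days later).
The fourth Saturday is 7 + 3×7 = November 28.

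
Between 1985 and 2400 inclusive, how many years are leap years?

Multiples of 4 in [1985,2400]: 104.
Of those, multiples of 100: 5 (not leap unless ÷400).
Multiples of 400: 2.
Leap years = 104 − 5 + 2 = 101.

101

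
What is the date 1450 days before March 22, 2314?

−365 (one year) → Mar 22, 2313 (1085 left).
−365 (one year) → Mar 22, 2312 (720 left).
−366 (one year; includes Feb 29, 2312) → Mar 22, 2311 (354 left).
−22 → Feb 28, 2311 (end of Feb, 28 days; 332 left).
−28 → Jan 31, 2311 (end of Jan, 31 days; 304 left).
−31 → Dec 31, 2310 (end of Dec, 31 days; 273 left).
−31 → Nov 30, 2310 (end of Nov, 30 days; 242 left).
−30 → Oct 31, 2310 (end of Oct, 31 days; 212 left).
−31 → Sep 30, 2310 (end of Sep, 30 days; 181 left).
−30 → Aug 31, 2310 (end of Aug, 31 days; 151 left).
−31 → Jul 31, 2310 (end of Jul, 31 days; 120 left).
−31 → Jun 30, 2310 (end of Jun, 30 days; 89 left).
−30 → May 31, 2310 (end of May, 31 days; 59 left).
−31 → Apr 30, 2310 (end of Apr, 30 days; 28 left).
−28 → Apr 2, 2310.

April 2, 2310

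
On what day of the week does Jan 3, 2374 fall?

Doomsday rule: the anchor day for the 2300s is Wednesday. For year 74: 74÷12 = 6 r 2, and 2÷4 = 0, so 6+2+0 = 8.
Wednesday + 8 ≡ Thursday — that's 2374's doomsday.
In January the doomsday date is Jan 3 (2374 is not a leap year).
Jan 3 is the doomsday itself: Thursday.

Thursday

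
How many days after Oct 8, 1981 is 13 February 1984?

Oct 8, 1981 → Oct 8, 1982: 365 days.
Oct 8, 1982 → Oct 8, 1983: 365 days.
Oct 8, 1983 → Nov 8, 1983: 31 days (October has 31).
Nov 8, 1983 → Dec 8, 1983: 30 days (November has 30).
Dec 8, 1983 → Jan 8, 1984: 31 days (December has 31).
Jan 8, 1984 → Feb 8, 1984: 31 days (January has 31).
Feb 8, 1984 → Feb 13, 1984: 5 days.
Total: 858 days.

858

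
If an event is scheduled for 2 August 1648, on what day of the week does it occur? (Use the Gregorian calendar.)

Doomsday rule: the anchor day for the 1600s is Tuesday. For year 48: 48÷12 = 4 r 0, and 0÷4 = 0, so 4+0+0 = 4.
Tuesday + 4 ≡ Saturday — that's 1648's doomsday.
In August the doomsday date is Aug 8.
Aug 2 is 6 days before Aug 8; 6 mod 7 = 6, so Saturday − 6 = Sunday.

Sunday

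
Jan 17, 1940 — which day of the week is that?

Wednesday

Doomsday rule: the anchor day for the 1900s is Wednesday. For year 40: 40÷12 = 3 r 4, and 4÷4 = 1, so 3+4+1 = 8.
Wednesday + 8 ≡ Thursday — that's 1940's doomsday.
In January the doomsday date is Jan 4 (1940 is a leap year (divisible by 4)).
Jan 17 is 13 days after Jan 4; 13 mod 7 = 6, so Thursday + 6 = Wednesday.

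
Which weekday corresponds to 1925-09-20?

Sunday

Doomsday rule: the anchor day for the 1900s is Wednesday. For year 25: 25÷12 = 2 r 1, and 1÷4 = 0, so 2+1+0 = 3.
Wednesday + 3 ≡ Saturday — that's 1925's doomsday.
In September the doomsday date is Sep 5.
Sep 20 is 15 days after Sep 5; 15 mod 7 = 1, so Saturday + 1 = Sunday.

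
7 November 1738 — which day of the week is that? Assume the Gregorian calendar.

Friday

Doomsday rule: the anchor day for the 1700s is Sunday. For year 38: 38÷12 = 3 r 2, and 2÷4 = 0, so 3+2+0 = 5.
Sunday + 5 ≡ Friday — that's 1738's doomsday.
In November the doomsday date is Nov 7.
Nov 7 is the doomsday itself: Friday.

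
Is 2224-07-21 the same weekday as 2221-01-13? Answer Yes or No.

No

From Jan 13, 2221 to Jul 21, 2224 is 1285 days.
1285 mod 7 = 4, so they are different weekdays.
(Jan 13, 2221 is a Saturday; Jul 21, 2224 is a Wednesday.)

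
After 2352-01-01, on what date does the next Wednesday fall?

January 2, 2352

Jan 1, 2352 is a Tuesday.
From Tuesday to the next Wednesday is 1 day.
Jan 1, 2352 + 1 = Jan 2, 2352.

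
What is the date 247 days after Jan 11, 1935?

Jan has 31 days: +21 → Feb 1, 1935 (226 left).
Feb has 28 days: +28 → Mar 1, 1935 (198 left).
Mar has 31 days: +31 → Apr 1, 1935 (167 left).
Apr has 30 days: +30 → May 1, 1935 (137 left).
May has 31 days: +31 → Jun 1, 1935 (106 left).
Jun has 30 days: +30 → Jul 1, 1935 (76 left).
Jul has 31 days: +31 → Aug 1, 1935 (45 left).
Aug has 31 days: +31 → Sep 1, 1935 (14 left).
+14 → Sep 15, 1935.

September 15, 1935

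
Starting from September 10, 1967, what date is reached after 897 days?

+366 (one year; includes Feb 29, 1968) → Sep 10, 1968 (531 left).
+365 (one year) → Sep 10, 1969 (166 left).
Sep has 30 days: +21 → Oct 1, 1969 (145 left).
Oct has 31 days: +31 → Nov 1, 1969 (114 left).
Nov has 30 days: +30 → Dec 1, 1969 (84 left).
Dec has 31 days: +31 → Jan 1, 1970 (53 left).
Jan has 31 days: +31 → Feb 1, 1970 (22 left).
+22 → Feb 23, 1970.

February 23, 1970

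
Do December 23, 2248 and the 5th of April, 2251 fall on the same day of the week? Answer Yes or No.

From Dec 23, 2248 to Apr 5, 2251 is 833 days.
833 mod 7 = 0, so they are the same weekday.
(Dec 23, 2248 is a Saturday; Apr 5, 2251 is a Saturday.)

Yes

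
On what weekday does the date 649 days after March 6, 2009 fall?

Wednesday

Mar 6, 2009 is a Friday.
649 mod 7 = 5, so 649 days after a Friday is Friday + 5 = Wednesday.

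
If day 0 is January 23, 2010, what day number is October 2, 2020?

Jan 23, 2010 → Jan 23, 2011: 365 days.
Jan 23, 2011 → Jan 23, 2012: 365 days.
Jan 23, 2012 → Jan 23, 2013: 366 days (Feb 29, 2012 is in that span).
Jan 23, 2013 → Jan 23, 2014: 365 days.
Jan 23, 2014 → Jan 23, 2015: 365 days.
Jan 23, 2015 → Jan 23, 2016: 365 days.
Jan 23, 2016 → Jan 23, 2017: 366 days (Feb 29, 2016 is in that span).
Jan 23, 2017 → Jan 23, 2018: 365 days.
Jan 23, 2018 → Jan 23, 2019: 365 days.
Jan 23, 2019 → Jan 23, 2020: 365 days.
Jan 23, 2020 → Feb 23, 2020: 31 days (January has 31).
Feb 23, 2020 → Mar 23, 2020: 29 days (February has 29).
Mar 23, 2020 → Apr 23, 2020: 31 days (March has 31).
Apr 23, 2020 → May 23, 2020: 30 days (April has 30).
May 23, 2020 → Jun 23, 2020: 31 days (May has 31).
Jun 23, 2020 → Jul 23, 2020: 30 days (June has 30).
Jul 23, 2020 → Aug 23, 2020: 31 days (July has 31).
Aug 23, 2020 → Sep 23, 2020: 31 days (August has 31).
Sep 23, 2020 → Oct 2, 2020: 9 days.
Total: 3905 days.

3905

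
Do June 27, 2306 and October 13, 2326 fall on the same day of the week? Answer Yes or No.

Yes

From Jun 27, 2306 to Oct 13, 2326 is 7413 days.
7413 mod 7 = 0, so they are the same weekday.
(Jun 27, 2306 is a Wednesday; Oct 13, 2326 is a Wednesday.)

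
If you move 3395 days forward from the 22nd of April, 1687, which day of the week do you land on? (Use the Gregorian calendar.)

First find the weekday of Apr 22, 1687. Doomsday rule: the anchor day for the 1600s is Tuesday. For year 87: 87÷12 = 7 r 3, and 3÷4 = 0, so 7+3+0 = 10.
Tuesday + 10 ≡ Friday — that's 1687's doomsday.
In April the doomsday date is Apr 4.
Apr 22 is 18 days after Apr 4; 18 mod 7 = 4, so Friday + 4 = Tuesday.
3395 mod 7 = 0, so 3395 days after a Tuesday is Tuesday + 0 = Tuesday.

Tuesday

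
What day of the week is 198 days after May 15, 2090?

Wednesday

First find the weekday of May 15, 2090. Doomsday rule: the anchor day for the 2000s is Tuesday. For year 90: 90÷12 = 7 r 6, and 6÷4 = 1, so 7+6+1 = 14.
Tuesday + 14 ≡ Tuesday — that's 2090's doomsday.
In May the doomsday date is May 9.
May 15 is 6 days after May 9; 6 mod 7 = 6, so Tuesday + 6 = Monday.
198 mod 7 = 2, so 198 days after a Monday is Monday + 2 = Wednesday.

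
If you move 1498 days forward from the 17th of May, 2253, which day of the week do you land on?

May 17, 2253 is a Tuesday.
1498 mod 7 = 0, so 1498 days after a Tuesday is Tuesday + 0 = Tuesday.

Tuesday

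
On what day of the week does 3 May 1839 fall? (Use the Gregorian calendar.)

Friday

January 1, 1839 is a Tuesday.
Jan 1, 1839 → Feb 1, 1839: 31 days (January has 31).
Feb 1, 1839 → Mar 1, 1839: 28 days (February has 28).
Mar 1, 1839 → Apr 1, 1839: 31 days (March has 31).
Apr 1, 1839 → May 1, 1839: 30 days (April has 30).
May 1, 1839 → May 3, 1839: 2 days.
Total: 122 days.
122 mod 7 = 3, so Tuesday + 3 = Friday.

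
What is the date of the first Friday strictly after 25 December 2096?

December 28, 2096

Dec 25, 2096 is a Tuesday.
From Tuesday to the next Friday is 3 days.
Dec 25, 2096 + 3 = Dec 28, 2096.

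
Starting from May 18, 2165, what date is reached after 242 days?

January 15, 2166

May has 31 days: +14 → Jun 1, 2165 (228 left).
Jun has 30 days: +30 → Jul 1, 2165 (198 left).
Jul has 31 days: +31 → Aug 1, 2165 (167 left).
Aug has 31 days: +31 → Sep 1, 2165 (136 left).
Sep has 30 days: +30 → Oct 1, 2165 (106 left).
Oct has 31 days: +31 → Nov 1, 2165 (75 left).
Nov has 30 days: +30 → Dec 1, 2165 (45 left).
Dec has 31 days: +31 → Jan 1, 2166 (14 left).
+14 → Jan 15, 2166.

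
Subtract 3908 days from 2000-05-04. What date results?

August 22, 1989

−366 (one year; includes Feb 29, 2000) → May 4, 1999 (3542 left).
−365 (one year) → May 4, 1998 (3177 left).
−365 (one year) → May 4, 1997 (2812 left).
−365 (one year) → May 4, 1996 (2447 left).
−366 (one year; includes Feb 29, 1996) → May 4, 1995 (2081 left).
−365 (one year) → May 4, 1994 (1716 left).
−365 (one year) → May 4, 1993 (1351 left).
−365 (one year) → May 4, 1992 (986 left).
−366 (one year; includes Feb 29, 1992) → May 4, 1991 (620 left).
−365 (one year) → May 4, 1990 (255 left).
−4 → Apr 30, 1990 (end of Apr, 30 days; 251 left).
−30 → Mar 31, 1990 (end of Mar, 31 days; 221 left).
−31 → Feb 28, 1990 (end of Feb, 28 days; 190 left).
−28 → Jan 31, 1990 (end of Jan, 31 days; 162 left).
−31 → Dec 31, 1989 (end of Dec, 31 days; 131 left).
−31 → Nov 30, 1989 (end of Nov, 30 days; 100 left).
−30 → Oct 31, 1989 (end of Oct, 31 days; 70 left).
−31 → Sep 30, 1989 (end of Sep, 30 days; 39 left).
−30 → Aug 31, 1989 (end of Aug, 31 days; 9 left).
−9 → Aug 22, 1989.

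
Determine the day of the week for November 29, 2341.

Doomsday rule: the anchor day for the 2300s is Wednesday. For year 41: 41÷12 = 3 r 5, and 5÷4 = 1, so 3+5+1 = 9.
Wednesday + 9 ≡ Friday — that's 2341's doomsday.
In November the doomsday date is Nov 7.
Nov 29 is 22 days after Nov 7; 22 mod 7 = 1, so Friday + 1 = Saturday.

Saturday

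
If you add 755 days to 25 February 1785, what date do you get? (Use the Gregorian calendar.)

+365 (one year) → Feb 25, 1786 (390 left).
Feb has 28 days: +4 → Mar 1, 1786 (386 left).
Mar has 31 days: +31 → Apr 1, 1786 (355 left).
Apr has 30 days: +30 → May 1, 1786 (325 left).
May has 31 days: +31 → Jun 1, 1786 (294 left).
Jun has 30 days: +30 → Jul 1, 1786 (264 left).
Jul has 31 days: +31 → Aug 1, 1786 (233 left).
Aug has 31 days: +31 → Sep 1, 1786 (202 left).
Sep has 30 days: +30 → Oct 1, 1786 (172 left).
Oct has 31 days: +31 → Nov 1, 1786 (141 left).
Nov has 30 days: +30 → Dec 1, 1786 (111 left).
Dec has 31 days: +31 → Jan 1, 1787 (80 left).
Jan has 31 days: +31 → Feb 1, 1787 (49 left).
Feb has 28 days: +28 → Mar 1, 1787 (21 left).
+21 → Mar 22, 1787.

March 22, 1787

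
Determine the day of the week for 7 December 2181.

Doomsday rule: the anchor day for the 2100s is Sunday. For year 81: 81÷12 = 6 r 9, and 9÷4 = 2, so 6+9+2 = 17.
Sunday + 17 ≡ Wednesday — that's 2181's doomsday.
In December the doomsday date is Dec 12.
Dec 7 is 5 days before Dec 12; 5 mod 7 = 5, so Wednesday − 5 = Friday.

Friday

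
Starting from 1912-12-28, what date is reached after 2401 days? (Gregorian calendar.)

+365 (one year) → Dec 28, 1913 (2036 left).
+365 (one year) → Dec 28, 1914 (1671 left).
+365 (one year) → Dec 28, 1915 (1306 left).
+366 (one year; includes Feb 29, 1916) → Dec 28, 1916 (940 left).
+365 (one year) → Dec 28, 1917 (575 left).
+365 (one year) → Dec 28, 1918 (210 left).
Dec has 31 days: +4 → Jan 1, 1919 (206 left).
Jan has 31 days: +31 → Feb 1, 1919 (175 left).
Feb has 28 days: +28 → Mar 1, 1919 (147 left).
Mar has 31 days: +31 → Apr 1, 1919 (116 left).
Apr has 30 days: +30 → May 1, 1919 (86 left).
May has 31 days: +31 → Jun 1, 1919 (55 left).
Jun has 30 days: +30 → Jul 1, 1919 (25 left).
+25 → Jul 26, 1919.

July 26, 1919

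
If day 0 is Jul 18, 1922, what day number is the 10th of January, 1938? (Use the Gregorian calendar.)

5655

Jul 18, 1922 → Jul 18, 1923: 365 days.
Jul 18, 1923 → Jul 18, 1924: 366 days (Feb 29, 1924 is in that span).
Jul 18, 1924 → Jul 18, 1925: 365 days.
Jul 18, 1925 → Jul 18, 1926: 365 days.
Jul 18, 1926 → Jul 18, 1927: 365 days.
Jul 18, 1927 → Jul 18, 1928: 366 days (Feb 29, 1928 is in that span).
Jul 18, 1928 → Jul 18, 1929: 365 days.
Jul 18, 1929 → Jul 18, 1930: 365 days.
Jul 18, 1930 → Jul 18, 1931: 365 days.
Jul 18, 1931 → Jul 18, 1932: 366 days (Feb 29, 1932 is in that span).
Jul 18, 1932 → Jul 18, 1933: 365 days.
Jul 18, 1933 → Jul 18, 1934: 365 days.
Jul 18, 1934 → Jul 18, 1935: 365 days.
Jul 18, 1935 → Jul 18, 1936: 366 days (Feb 29, 1936 is in that span).
Jul 18, 1936 → Jul 18, 1937: 365 days.
Jul 18, 1937 → Aug 18, 1937: 31 days (July has 31).
Aug 18, 1937 → Sep 18, 1937: 31 days (August has 31).
Sep 18, 1937 → Oct 18, 1937: 30 days (September has 30).
Oct 18, 1937 → Nov 18, 1937: 31 days (October has 31).
Nov 18, 1937 → Dec 18, 1937: 30 days (November has 30).
Dec 18, 1937 → Jan 10, 1938: 23 days.
Total: 5655 days.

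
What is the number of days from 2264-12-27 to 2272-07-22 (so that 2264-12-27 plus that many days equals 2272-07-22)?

2764

Dec 27, 2264 → Dec 27, 2265: 365 days.
Dec 27, 2265 → Dec 27, 2266: 365 days.
Dec 27, 2266 → Dec 27, 2267: 365 days.
Dec 27, 2267 → Dec 27, 2268: 366 days (Feb 29, 2268 is in that span).
Dec 27, 2268 → Dec 27, 2269: 365 days.
Dec 27, 2269 → Dec 27, 2270: 365 days.
Dec 27, 2270 → Dec 27, 2271: 365 days.
Dec 27, 2271 → Jan 27, 2272: 31 days (December has 31).
Jan 27, 2272 → Feb 27, 2272: 31 days (January has 31).
Feb 27, 2272 → Mar 27, 2272: 29 days (February has 29).
Mar 27, 2272 → Apr 27, 2272: 31 days (March has 31).
Apr 27, 2272 → May 27, 2272: 30 days (April has 30).
May 27, 2272 → Jun 27, 2272: 31 days (May has 31).
Jun 27, 2272 → Jul 22, 2272: 25 days.
Total: 2764 days.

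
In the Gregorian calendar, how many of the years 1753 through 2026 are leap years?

66

Multiples of 4 in [1753,2026]: 68.
Of those, multiples of 100: 3 (not leap unless ÷400).
Multiples of 400: 1.
Leap years = 68 − 3 + 1 = 66.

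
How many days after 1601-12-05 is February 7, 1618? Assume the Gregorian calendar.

5908

Dec 5, 1601 → Dec 5, 1602: 365 days.
Dec 5, 1602 → Dec 5, 1603: 365 days.
Dec 5, 1603 → Dec 5, 1604: 366 days (Feb 29, 1604 is in that span).
Dec 5, 1604 → Dec 5, 1605: 365 days.
Dec 5, 1605 → Dec 5, 1606: 365 days.
Dec 5, 1606 → Dec 5, 1607: 365 days.
Dec 5, 1607 → Dec 5, 1608: 366 days (Feb 29, 1608 is in that span).
Dec 5, 1608 → Dec 5, 1609: 365 days.
Dec 5, 1609 → Dec 5, 1610: 365 days.
Dec 5, 1610 → Dec 5, 1611: 365 days.
Dec 5, 1611 → Dec 5, 1612: 366 days (Feb 29, 1612 is in that span).
Dec 5, 1612 → Dec 5, 1613: 365 days.
Dec 5, 1613 → Dec 5, 1614: 365 days.
Dec 5, 1614 → Dec 5, 1615: 365 days.
Dec 5, 1615 → Dec 5, 1616: 366 days (Feb 29, 1616 is in that span).
Dec 5, 1616 → Dec 5, 1617: 365 days.
Dec 5, 1617 → Jan 5, 1618: 31 days (December has 31).
Jan 5, 1618 → Feb 5, 1618: 31 days (January has 31).
Feb 5, 1618 → Feb 7, 1618: 2 days.
Total: 5908 days.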